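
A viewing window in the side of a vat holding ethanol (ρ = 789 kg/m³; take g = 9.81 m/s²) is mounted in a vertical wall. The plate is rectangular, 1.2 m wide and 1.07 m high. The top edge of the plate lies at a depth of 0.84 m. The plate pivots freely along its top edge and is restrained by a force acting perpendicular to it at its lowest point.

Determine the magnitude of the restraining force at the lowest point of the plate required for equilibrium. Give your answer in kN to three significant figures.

γ = ρg = 789 × 9.81 / 1000 = 7.74009 kN/m³.
The centroid lies 1.07/2 = 0.535 m below the top edge, so the centroid depth is h_c = 0.84 + 0.535 = 1.375 m.
A = 1.2 × 1.07 = 1.284 m².
Resultant F = γ·h_c·A = 7.74009 × 1.375 × 1.284 = 13.6651 kN.
I_c = b·h³/12 = 1.2 × 1.07³/12 = 0.122504 m⁴.
Centre of pressure: y_p = y_c + I_c/(y_c·A) = 1.375 + 0.122504/(1.375 × 1.284) = 1.375 + 0.0693877 = 1.44439 m along the plane.
The resultant acts 0.535 + 0.0693877 = 0.604388 m (along the plate) below the hinge at the top edge, so the moment about the hinge is M = F × 0.604388 = 13.6651 × 0.604388 = 8.25902 kN·m.
A normal force at the bottom, 1.07 m from the hinge, must supply this moment: P = 8.25902/1.07 = 7.71871 kN.

P ≈ 7.72 kN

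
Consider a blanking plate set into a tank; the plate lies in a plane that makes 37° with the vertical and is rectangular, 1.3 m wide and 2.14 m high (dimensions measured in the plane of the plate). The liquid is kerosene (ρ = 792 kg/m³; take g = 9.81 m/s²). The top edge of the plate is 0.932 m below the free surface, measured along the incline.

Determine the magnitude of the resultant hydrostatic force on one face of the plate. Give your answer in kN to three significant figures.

F ≈ 34.6 kN

γ = ρg = 792 × 9.81 / 1000 = 7.76952 kN/m³.
The plate makes 37° with the vertical, i.e. θ = 90° − 37° = 53° to the horizontal. Measuring y along the incline from the free-surface line, vertical depth h = y·sinθ with sinθ = 0.798636.
The centroid lies 2.14/2 = 1.07 m below the top edge, so y_c = 0.932 + 1.07 = 2.002 m and h_c = 2.002 × 0.798636 = 1.59887 m.
A = 1.3 × 2.14 = 2.782 m².
Resultant F = γ·h_c·A = 7.76952 × 1.59887 × 2.782 = 34.5593 kN.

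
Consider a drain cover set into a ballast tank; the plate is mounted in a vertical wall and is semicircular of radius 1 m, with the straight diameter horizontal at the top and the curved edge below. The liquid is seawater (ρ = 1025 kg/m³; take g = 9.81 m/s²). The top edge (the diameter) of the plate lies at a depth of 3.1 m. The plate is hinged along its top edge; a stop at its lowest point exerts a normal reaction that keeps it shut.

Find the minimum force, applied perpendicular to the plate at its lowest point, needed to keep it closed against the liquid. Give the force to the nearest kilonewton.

P ≈ 25 kN

γ = ρg = 1025 × 9.81 / 1000 = 10.05525 kN/m³.
The centroid of a semicircle lies 4r/(3π) = 0.424413 m from the diameter, here below the top edge, so the centroid depth is h_c = 3.1 + 0.424413 = 3.52441 m.
A = πr²/2 = π × 1²/2 = 1.5708 m².
Resultant F = γ·h_c·A = 10.05525 × 3.52441 × 1.5708 = 55.6673 kN.
I_c = (π/8 − 8/(9π))·r⁴ = 0.109757 × 1⁴ = 0.109757 m⁴.
Centre of pressure: y_p = y_c + I_c/(y_c·A) = 3.52441 + 0.109757/(3.52441 × 1.5708) = 3.52441 + 0.0198255 = 3.54424 m along the plane.
The resultant acts 0.424413 + 0.0198255 = 0.444238 m (along the plate) below the hinge at the top edge, so the moment about the hinge is M = F × 0.444238 = 55.6673 × 0.444238 = 24.7295 kN·m.
A normal force at the bottom, 1 m from the hinge, must supply this moment: P = 24.7295/1 = 24.7295 kN.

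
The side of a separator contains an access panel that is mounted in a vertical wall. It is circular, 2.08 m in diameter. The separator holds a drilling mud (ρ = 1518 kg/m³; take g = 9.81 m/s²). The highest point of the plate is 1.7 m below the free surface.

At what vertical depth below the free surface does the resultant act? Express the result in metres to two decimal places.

h_p = 2.84 m

γ = ρg = 1518 × 9.81 / 1000 = 14.89158 kN/m³.
The centroid is at the centre, 1.04 m below the top of the plate, so the centroid depth is h_c = 1.7 + 1.04 = 2.74 m.
A = π(1.04)² = 3.39795 m².
Resultant F = γ·h_c·A = 14.89158 × 2.74 × 3.39795 = 138.646 kN.
I_c = πr⁴/4 = π × 1.04⁴/4 = 0.918805 m⁴.
Centre of pressure: y_p = y_c + I_c/(y_c·A) = 2.74 + 0.918805/(2.74 × 3.39795) = 2.74 + 0.0986861 = 2.83869 m along the plane.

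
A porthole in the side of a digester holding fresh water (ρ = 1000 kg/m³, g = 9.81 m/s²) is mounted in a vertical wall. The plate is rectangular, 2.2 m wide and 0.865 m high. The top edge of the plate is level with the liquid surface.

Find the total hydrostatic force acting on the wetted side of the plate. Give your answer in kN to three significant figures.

γ = ρg = 1000 × 9.81 = 9810 N/m³ = 9.81 kN/m³.
The centroid lies 0.865/2 = 0.4325 m below the top edge, so the centroid depth is h_c = 0.4325 m.
A = 2.2 × 0.865 = 1.903 m².
Resultant F = γ·h_c·A = 9.81 × 0.4325 × 1.903 = 8.0741 kN.

F ≈ 8.07 kN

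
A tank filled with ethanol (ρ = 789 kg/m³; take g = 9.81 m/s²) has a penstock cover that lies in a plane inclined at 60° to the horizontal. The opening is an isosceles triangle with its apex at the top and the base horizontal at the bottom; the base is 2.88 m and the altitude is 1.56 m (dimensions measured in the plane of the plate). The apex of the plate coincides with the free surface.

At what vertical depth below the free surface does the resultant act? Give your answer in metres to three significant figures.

γ = ρg = 789 × 9.81 / 1000 = 7.74009 kN/m³.
Let θ = 60° be the plate's angle to the horizontal; measure y along the incline from where the plane meets the free surface. Vertical depth h = y·sinθ with sinθ = 0.866025.
With the apex up, the centroid sits 2h/3 = 2 × 1.56/3 = 1.04 m below the apex, so y_c = 1.04 m and h_c = 1.04 × 0.866025 = 0.900666 m.
A = ½ × 2.88 × 1.56 = 2.2464 m².
Resultant F = γ·h_c·A = 7.74009 × 0.900666 × 2.2464 = 15.6602 kN.
I_c = b·h³/36 = 2.88 × 1.56³/36 = 0.303713 m⁴.
Centre of pressure: y_p = y_c + I_c/(y_c·A) = 1.04 + 0.303713/(1.04 × 2.2464) = 1.04 + 0.13 = 1.17 m along the plane.
Vertically, h_p = y_p·sinθ = 1.17 × 0.866025 = 1.01325 m.

h_p = 1.01 m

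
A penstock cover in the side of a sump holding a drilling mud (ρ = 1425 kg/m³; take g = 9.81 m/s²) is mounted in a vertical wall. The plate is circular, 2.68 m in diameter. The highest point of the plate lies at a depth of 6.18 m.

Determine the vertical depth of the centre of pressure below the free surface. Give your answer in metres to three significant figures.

γ = ρg = 1425 × 9.81 / 1000 = 13.97925 kN/m³.
The centroid is at the centre, 1.34 m below the top of the plate, so the centroid depth is h_c = 6.18 + 1.34 = 7.52 m.
A = π(1.34)² = 5.64104 m².
Resultant F = γ·h_c·A = 13.97925 × 7.52 × 5.64104 = 593.008 kN.
I_c = πr⁴/4 = π × 1.34⁴/4 = 2.53226 m⁴.
Centre of pressure: y_p = y_c + I_c/(y_c·A) = 7.52 + 2.53226/(7.52 × 5.64104) = 7.52 + 0.0596941 = 7.57969 m along the plane.

h_p = 7.58 m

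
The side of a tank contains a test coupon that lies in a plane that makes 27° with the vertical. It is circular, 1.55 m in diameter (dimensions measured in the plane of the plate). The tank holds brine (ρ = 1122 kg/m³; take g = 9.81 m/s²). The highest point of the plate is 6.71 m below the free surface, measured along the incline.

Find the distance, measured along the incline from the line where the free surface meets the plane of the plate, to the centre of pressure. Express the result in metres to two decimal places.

y_p = 7.51 m

γ = ρg = 1122 × 9.81 / 1000 = 11.00682 kN/m³.
The plate makes 27° with the vertical, i.e. θ = 90° − 27° = 63° to the horizontal. Measuring y along the incline from the free-surface line, vertical depth h = y·sinθ with sinθ = 0.891007.
The centroid is at the centre, 0.775 m below the top of the plate, so y_c = 6.71 + 0.775 = 7.485 m and h_c = 7.485 × 0.891007 = 6.66919 m.
A = π(0.775)² = 1.88692 m².
Resultant F = γ·h_c·A = 11.00682 × 6.66919 × 1.88692 = 138.512 kN.
I_c = πr⁴/4 = π × 0.775⁴/4 = 0.283333 m⁴.
Centre of pressure: y_p = y_c + I_c/(y_c·A) = 7.485 + 0.283333/(7.485 × 1.88692) = 7.485 + 0.020061 = 7.50506 m along the plane.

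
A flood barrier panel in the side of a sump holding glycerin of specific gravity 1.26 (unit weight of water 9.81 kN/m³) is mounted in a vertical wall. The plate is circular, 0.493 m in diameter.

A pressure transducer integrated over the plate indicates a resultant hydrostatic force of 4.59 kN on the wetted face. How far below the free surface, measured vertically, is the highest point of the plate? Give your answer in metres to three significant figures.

d_top ≈ 1.70 m

γ = 1.26 × 9.81 = 12.3606 kN/m³.
A = π(0.2465)² = 0.19089 m².
From F = γ·h_c·A, the centroid depth is h_c = 4.59/(12.3606 × 0.19089) = 1.94532 m.
The centroid is at the centre, 0.2465 m below the top of the plate, so the highest point sits at h_top = 1.94532 − 0.2465 = 1.69882 m below the surface.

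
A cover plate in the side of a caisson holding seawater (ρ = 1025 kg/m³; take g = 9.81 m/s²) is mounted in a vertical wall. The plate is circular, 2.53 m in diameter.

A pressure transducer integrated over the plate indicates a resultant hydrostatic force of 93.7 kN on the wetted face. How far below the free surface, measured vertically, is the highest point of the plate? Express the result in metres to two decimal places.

d_top ≈ 0.59 m

γ = ρg = 1025 × 9.81 / 1000 = 10.05525 kN/m³.
A = π(1.265)² = 5.02726 m².
From F = γ·h_c·A, the centroid depth is h_c = 93.7/(10.05525 × 5.02726) = 1.8536 m.
The centroid is at the centre, 1.265 m below the top of the plate, so the highest point sits at h_top = 1.8536 − 1.265 = 0.5886 m below the surface.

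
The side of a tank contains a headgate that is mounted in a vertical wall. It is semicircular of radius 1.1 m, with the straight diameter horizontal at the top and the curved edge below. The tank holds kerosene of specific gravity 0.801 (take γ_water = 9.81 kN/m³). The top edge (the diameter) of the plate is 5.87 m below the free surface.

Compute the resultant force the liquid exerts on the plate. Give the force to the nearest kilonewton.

γ = 0.801 × 9.81 = 7.85781 kN/m³.
The centroid of a semicircle lies 4r/(3π) = 0.466854 m from the diameter, here below the top edge, so the centroid depth is h_c = 5.87 + 0.466854 = 6.33685 m.
A = πr²/2 = π × 1.1²/2 = 1.90066 m².
Resultant F = γ·h_c·A = 7.85781 × 6.33685 × 1.90066 = 94.641 kN.

F ≈ 95 kN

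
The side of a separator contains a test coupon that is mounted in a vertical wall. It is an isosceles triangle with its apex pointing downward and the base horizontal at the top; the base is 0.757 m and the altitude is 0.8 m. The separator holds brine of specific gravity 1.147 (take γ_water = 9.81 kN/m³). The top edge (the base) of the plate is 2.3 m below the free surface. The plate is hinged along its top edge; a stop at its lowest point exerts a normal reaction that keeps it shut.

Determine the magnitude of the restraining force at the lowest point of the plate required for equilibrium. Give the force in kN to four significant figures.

P ≈ 3.066 kN

γ = 1.147 × 9.81 = 11.25207 kN/m³.
With the apex down, the centroid sits h/3 = 0.8/3 = 0.266667 m below the base (the top edge), so the centroid depth is h_c = 2.3 + 0.266667 = 2.56667 m.
A = ½ × 0.757 × 0.8 = 0.3028 m².
Resultant F = γ·h_c·A = 11.25207 × 2.56667 × 0.3028 = 8.74497 kN.
I_c = b·h³/36 = 0.757 × 0.8³/36 = 0.0107662 m⁴.
Centre of pressure: y_p = y_c + I_c/(y_c·A) = 2.56667 + 0.0107662/(2.56667 × 0.3028) = 2.56667 + 0.0138528 = 2.58052 m along the plane.
The resultant acts 0.266667 + 0.0138528 = 0.28052 m (along the plate) below the hinge at the top edge, so the moment about the hinge is M = F × 0.28052 = 8.74497 × 0.28052 = 2.45314 kN·m.
A normal force at the bottom, 0.8 m from the hinge, must supply this moment: P = 2.45314/0.8 = 3.06642 kN.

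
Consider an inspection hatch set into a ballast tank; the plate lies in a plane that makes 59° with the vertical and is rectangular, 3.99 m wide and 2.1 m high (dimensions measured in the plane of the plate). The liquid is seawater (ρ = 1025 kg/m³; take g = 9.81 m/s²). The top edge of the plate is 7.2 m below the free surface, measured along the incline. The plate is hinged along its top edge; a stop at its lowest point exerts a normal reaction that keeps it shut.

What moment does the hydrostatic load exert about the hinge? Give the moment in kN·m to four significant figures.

M ≈ 391.8 kN·m

γ = ρg = 1025 × 9.81 / 1000 = 10.05525 kN/m³.
The plate makes 59° with the vertical, i.e. θ = 90° − 59° = 31° to the horizontal. Measuring y along the incline from the free-surface line, vertical depth h = y·sinθ with sinθ = 0.515038.
The centroid lies 2.1/2 = 1.05 m below the top edge, so y_c = 7.2 + 1.05 = 8.25 m and h_c = 8.25 × 0.515038 = 4.24906 m.
A = 3.99 × 2.1 = 8.379 m².
Resultant F = γ·h_c·A = 10.05525 × 4.24906 × 8.379 = 357.996 kN.
I_c = b·h³/12 = 3.99 × 2.1³/12 = 3.07928 m⁴.
Centre of pressure: y_p = y_c + I_c/(y_c·A) = 8.25 + 3.07928/(8.25 × 8.379) = 8.25 + 0.0445454 = 8.29455 m along the plane.
The resultant acts 1.05 + 0.0445454 = 1.09455 m (along the plate) below the hinge at the top edge, so the moment about the hinge is M = F × 1.09455 = 357.996 × 1.09455 = 391.845 kN·m.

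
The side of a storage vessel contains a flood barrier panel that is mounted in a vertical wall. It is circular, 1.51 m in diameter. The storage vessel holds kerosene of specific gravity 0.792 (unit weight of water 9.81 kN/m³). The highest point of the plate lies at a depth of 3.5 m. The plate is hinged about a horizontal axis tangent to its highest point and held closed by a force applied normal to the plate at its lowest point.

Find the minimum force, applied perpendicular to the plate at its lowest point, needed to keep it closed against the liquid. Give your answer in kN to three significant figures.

γ = 0.792 × 9.81 = 7.76952 kN/m³.
The centroid is at the centre, 0.755 m below the top of the plate, so the centroid depth is h_c = 3.5 + 0.755 = 4.255 m.
A = π(0.755)² = 1.79079 m².
Resultant F = γ·h_c·A = 7.76952 × 4.255 × 1.79079 = 59.2023 kN.
I_c = πr⁴/4 = π × 0.755⁴/4 = 0.255198 m⁴.
Centre of pressure: y_p = y_c + I_c/(y_c·A) = 4.255 + 0.255198/(4.255 × 1.79079) = 4.255 + 0.0334914 = 4.28849 m along the plane.
The resultant acts 0.755 + 0.0334914 = 0.788491 m (along the plate) below the hinge at the top edge, so the moment about the hinge is M = F × 0.788491 = 59.2023 × 0.788491 = 46.6805 kN·m.
A normal force at the bottom, 1.51 m from the hinge, must supply this moment: P = 46.6805/1.51 = 30.9142 kN.

P ≈ 30.9 kN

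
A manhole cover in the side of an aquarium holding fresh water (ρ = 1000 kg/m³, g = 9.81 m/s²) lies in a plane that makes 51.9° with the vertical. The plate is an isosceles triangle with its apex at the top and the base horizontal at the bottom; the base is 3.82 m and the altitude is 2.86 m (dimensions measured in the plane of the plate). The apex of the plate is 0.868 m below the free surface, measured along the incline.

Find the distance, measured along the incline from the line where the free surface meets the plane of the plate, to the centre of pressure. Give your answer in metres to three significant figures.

γ = ρg = 1000 × 9.81 = 9810 N/m³ = 9.81 kN/m³.
The plate makes 51.9° with the vertical, i.e. θ = 90° − 51.9° = 38.1° to the horizontal. Measuring y along the incline from the free-surface line, vertical depth h = y·sinθ with sinθ = 0.617036.
With the apex up, the centroid sits 2h/3 = 2 × 2.86/3 = 1.90667 m below the apex, so y_c = 0.868 + 1.90667 = 2.77467 m and h_c = 2.77467 × 0.617036 = 1.71207 m.
A = ½ × 3.82 × 2.86 = 5.4626 m².
Resultant F = γ·h_c·A = 9.81 × 1.71207 × 5.4626 = 91.7466 kN.
I_c = b·h³/36 = 3.82 × 2.86³/36 = 2.48233 m⁴.
Centre of pressure: y_p = y_c + I_c/(y_c·A) = 2.77467 + 2.48233/(2.77467 × 5.4626) = 2.77467 + 0.163775 = 2.93844 m along the plane.

y_p = 2.94 m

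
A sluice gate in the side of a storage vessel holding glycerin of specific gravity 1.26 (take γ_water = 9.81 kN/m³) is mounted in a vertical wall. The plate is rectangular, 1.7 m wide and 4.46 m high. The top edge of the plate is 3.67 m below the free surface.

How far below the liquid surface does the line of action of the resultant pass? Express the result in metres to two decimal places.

γ = 1.26 × 9.81 = 12.3606 kN/m³.
The centroid lies 4.46/2 = 2.23 m below the top edge, so the centroid depth is h_c = 3.67 + 2.23 = 5.9 m.
A = 1.7 × 4.46 = 7.582 m².
Resultant F = γ·h_c·A = 12.3606 × 5.9 × 7.582 = 552.937 kN.
I_c = b·h³/12 = 1.7 × 4.46³/12 = 12.5682 m⁴.
Centre of pressure: y_p = y_c + I_c/(y_c·A) = 5.9 + 12.5682/(5.9 × 7.582) = 5.9 + 0.280955 = 6.18095 m along the plane.

h_p = 6.18 m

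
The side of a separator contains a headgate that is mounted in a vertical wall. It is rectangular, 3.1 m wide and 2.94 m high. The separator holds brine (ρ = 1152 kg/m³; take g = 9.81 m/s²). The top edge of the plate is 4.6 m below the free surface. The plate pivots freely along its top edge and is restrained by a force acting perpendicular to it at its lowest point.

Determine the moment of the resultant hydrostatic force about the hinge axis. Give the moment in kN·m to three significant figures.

γ = ρg = 1152 × 9.81 / 1000 = 11.30112 kN/m³.
The centroid lies 2.94/2 = 1.47 m below the top edge, so the centroid depth is h_c = 4.6 + 1.47 = 6.07 m.
A = 3.1 × 2.94 = 9.114 m².
Resultant F = γ·h_c·A = 11.30112 × 6.07 × 9.114 = 625.2 kN.
I_c = b·h³/12 = 3.1 × 2.94³/12 = 6.56481 m⁴.
Centre of pressure: y_p = y_c + I_c/(y_c·A) = 6.07 + 6.56481/(6.07 × 9.114) = 6.07 + 0.118665 = 6.18867 m along the plane.
The resultant acts 1.47 + 0.118665 = 1.58866 m (along the plate) below the hinge at the top edge, so the moment about the hinge is M = F × 1.58866 = 625.2 × 1.58866 = 993.23 kN·m.

M ≈ 993 kN·m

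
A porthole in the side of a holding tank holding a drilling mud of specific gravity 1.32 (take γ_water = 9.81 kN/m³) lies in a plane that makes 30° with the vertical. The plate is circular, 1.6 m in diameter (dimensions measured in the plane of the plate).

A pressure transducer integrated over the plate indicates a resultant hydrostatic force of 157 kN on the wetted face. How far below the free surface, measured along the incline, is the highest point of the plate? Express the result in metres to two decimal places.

γ = 1.32 × 9.81 = 12.9492 kN/m³.
A = π(0.8)² = 2.01062 m².
From F = γ·h_c·A, the centroid depth is h_c = 157/(12.9492 × 2.01062) = 6.03013 m.
The plate makes 30° with the vertical, i.e. θ = 90° − 30° = 60° to the horizontal. Measuring y along the incline from the free-surface line, vertical depth h = y·sinθ with sinθ = 0.866025.
Along the incline, y_c = h_c/sinθ = 6.03013/0.866025 = 6.963 m.
The centroid is at the centre, 0.8 m below the top of the plate, so the highest point sits at y_top = 6.963 − 0.8 = 6.163 m along the incline.

y_top ≈ 6.16 m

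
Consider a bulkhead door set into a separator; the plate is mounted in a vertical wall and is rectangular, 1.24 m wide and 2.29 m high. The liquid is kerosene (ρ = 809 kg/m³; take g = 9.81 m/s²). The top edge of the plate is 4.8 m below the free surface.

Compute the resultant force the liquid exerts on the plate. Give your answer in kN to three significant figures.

F ≈ 134 kN

γ = ρg = 809 × 9.81 / 1000 = 7.93629 kN/m³.
The centroid lies 2.29/2 = 1.145 m below the top edge, so the centroid depth is h_c = 4.8 + 1.145 = 5.945 m.
A = 1.24 × 2.29 = 2.8396 m².
Resultant F = γ·h_c·A = 7.93629 × 5.945 × 2.8396 = 133.976 kN.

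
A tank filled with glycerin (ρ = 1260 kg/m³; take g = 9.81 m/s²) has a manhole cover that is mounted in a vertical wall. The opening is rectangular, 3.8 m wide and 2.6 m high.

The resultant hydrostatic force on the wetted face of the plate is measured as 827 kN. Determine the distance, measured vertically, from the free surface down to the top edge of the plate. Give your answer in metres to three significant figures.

γ = ρg = 1260 × 9.81 / 1000 = 12.3606 kN/m³.
A = 3.8 × 2.6 = 9.88 m².
From F = γ·h_c·A, the centroid depth is h_c = 827/(12.3606 × 9.88) = 6.77188 m.
The centroid lies 2.6/2 = 1.3 m below the top edge, so the top edge sits at h_top = 6.77188 − 1.3 = 5.47188 m below the surface.

d_top ≈ 5.47 m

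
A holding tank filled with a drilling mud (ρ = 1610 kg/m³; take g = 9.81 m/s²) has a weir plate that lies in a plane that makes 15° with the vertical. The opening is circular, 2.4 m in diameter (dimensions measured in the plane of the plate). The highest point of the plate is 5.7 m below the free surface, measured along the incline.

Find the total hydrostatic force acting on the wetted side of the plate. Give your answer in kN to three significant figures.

γ = ρg = 1610 × 9.81 / 1000 = 15.7941 kN/m³.
The plate makes 15° with the vertical, i.e. θ = 90° − 15° = 75° to the horizontal. Measuring y along the incline from the free-surface line, vertical depth h = y·sinθ with sinθ = 0.965926.
The centroid is at the centre, 1.2 m below the top of the plate, so y_c = 5.7 + 1.2 = 6.9 m and h_c = 6.9 × 0.965926 = 6.66489 m.
A = π(1.2)² = 4.52389 m².
Resultant F = γ·h_c·A = 15.7941 × 6.66489 × 4.52389 = 476.212 kN.

F ≈ 476 kN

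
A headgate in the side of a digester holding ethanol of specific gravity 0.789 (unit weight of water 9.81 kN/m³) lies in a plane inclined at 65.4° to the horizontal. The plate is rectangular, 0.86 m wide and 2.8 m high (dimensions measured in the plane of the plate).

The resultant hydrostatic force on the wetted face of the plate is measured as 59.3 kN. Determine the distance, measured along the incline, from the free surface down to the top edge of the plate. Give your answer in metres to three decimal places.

y_top ≈ 2.099 m

γ = 0.789 × 9.81 = 7.74009 kN/m³.
A = 0.86 × 2.8 = 2.408 m².
From F = γ·h_c·A, the centroid depth is h_c = 59.3/(7.74009 × 2.408) = 3.18165 m.
Let θ = 65.4° be the plate's angle to the horizontal; measure y along the incline from where the plane meets the free surface. Vertical depth h = y·sinθ with sinθ = 0.909236.
Along the incline, y_c = h_c/sinθ = 3.18165/0.909236 = 3.49926 m.
The centroid lies 2.8/2 = 1.4 m below the top edge, so the top edge sits at y_top = 3.49926 − 1.4 = 2.09926 m along the incline.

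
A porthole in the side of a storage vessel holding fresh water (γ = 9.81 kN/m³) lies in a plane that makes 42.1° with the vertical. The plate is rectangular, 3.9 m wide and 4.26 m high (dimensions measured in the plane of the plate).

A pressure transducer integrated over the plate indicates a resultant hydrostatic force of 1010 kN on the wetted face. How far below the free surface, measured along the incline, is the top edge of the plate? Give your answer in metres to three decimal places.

y_top ≈ 6.222 m

γ = 9.81 kN/m³.
A = 3.9 × 4.26 = 16.614 m².
From F = γ·h_c·A, the centroid depth is h_c = 1010/(9.81 × 16.614) = 6.19695 m.
The plate makes 42.1° with the vertical, i.e. θ = 90° − 42.1° = 47.9° to the horizontal. Measuring y along the incline from the free-surface line, vertical depth h = y·sinθ with sinθ = 0.741976.
Along the incline, y_c = h_c/sinθ = 6.19695/0.741976 = 8.35195 m.
The centroid lies 4.26/2 = 2.13 m below the top edge, so the top edge sits at y_top = 8.35195 − 2.13 = 6.22195 m along the incline.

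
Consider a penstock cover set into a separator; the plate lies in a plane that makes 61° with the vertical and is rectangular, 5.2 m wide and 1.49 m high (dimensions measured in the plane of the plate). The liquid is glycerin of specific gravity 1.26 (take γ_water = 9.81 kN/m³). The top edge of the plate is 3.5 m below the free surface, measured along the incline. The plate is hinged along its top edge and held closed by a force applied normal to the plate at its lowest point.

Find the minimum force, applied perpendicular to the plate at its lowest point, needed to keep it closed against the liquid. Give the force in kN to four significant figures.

P ≈ 104.3 kN

γ = 1.26 × 9.81 = 12.3606 kN/m³.
The plate makes 61° with the vertical, i.e. θ = 90° − 61° = 29° to the horizontal. Measuring y along the incline from the free-surface line, vertical depth h = y·sinθ with sinθ = 0.484810.
The centroid lies 1.49/2 = 0.745 m below the top edge, so y_c = 3.5 + 0.745 = 4.245 m and h_c = 4.245 × 0.484810 = 2.05802 m.
A = 5.2 × 1.49 = 7.748 m².
Resultant F = γ·h_c·A = 12.3606 × 2.05802 × 7.748 = 197.096 kN.
I_c = b·h³/12 = 5.2 × 1.49³/12 = 1.43344 m⁴.
Centre of pressure: y_p = y_c + I_c/(y_c·A) = 4.245 + 1.43344/(4.245 × 7.748) = 4.245 + 0.0435825 = 4.28858 m along the plane.
The resultant acts 0.745 + 0.0435825 = 0.788582 m (along the plate) below the hinge at the top edge, so the moment about the hinge is M = F × 0.788582 = 197.096 × 0.788582 = 155.426 kN·m.
A normal force at the bottom, 1.49 m from the hinge, must supply this moment: P = 155.426/1.49 = 104.313 kN.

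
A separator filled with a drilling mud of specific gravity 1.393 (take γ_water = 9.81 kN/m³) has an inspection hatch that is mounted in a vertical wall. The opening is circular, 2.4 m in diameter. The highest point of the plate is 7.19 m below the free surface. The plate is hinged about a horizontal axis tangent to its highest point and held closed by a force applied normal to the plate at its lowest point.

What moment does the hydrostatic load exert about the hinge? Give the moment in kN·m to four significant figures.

M ≈ 644.7 kN·m

γ = 1.393 × 9.81 = 13.66533 kN/m³.
The centroid is at the centre, 1.2 m below the top of the plate, so the centroid depth is h_c = 7.19 + 1.2 = 8.39 m.
A = π(1.2)² = 4.52389 m².
Resultant F = γ·h_c·A = 13.66533 × 8.39 × 4.52389 = 518.674 kN.
I_c = πr⁴/4 = π × 1.2⁴/4 = 1.6286 m⁴.
Centre of pressure: y_p = y_c + I_c/(y_c·A) = 8.39 + 1.6286/(8.39 × 4.52389) = 8.39 + 0.0429082 = 8.43291 m along the plane.
The resultant acts 1.2 + 0.0429082 = 1.24291 m (along the plate) below the hinge at the top edge, so the moment about the hinge is M = F × 1.24291 = 518.674 × 1.24291 = 644.665 kN·m.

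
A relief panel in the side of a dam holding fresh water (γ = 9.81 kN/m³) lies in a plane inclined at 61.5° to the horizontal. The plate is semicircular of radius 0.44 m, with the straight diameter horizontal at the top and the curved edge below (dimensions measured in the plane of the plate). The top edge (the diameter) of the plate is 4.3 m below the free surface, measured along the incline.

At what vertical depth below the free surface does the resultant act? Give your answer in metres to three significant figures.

γ = 9.81 kN/m³.
Let θ = 61.5° be the plate's angle to the horizontal; measure y along the incline from where the plane meets the free surface. Vertical depth h = y·sinθ with sinθ = 0.878817.
The centroid of a semicircle lies 4r/(3π) = 0.186742 m from the diameter, here below the top edge, so y_c = 4.3 + 0.186742 = 4.48674 m and h_c = 4.48674 × 0.878817 = 3.94302 m.
A = πr²/2 = π × 0.44²/2 = 0.304106 m².
Resultant F = γ·h_c·A = 9.81 × 3.94302 × 0.304106 = 11.7631 kN.
I_c = (π/8 − 8/(9π))·r⁴ = 0.109757 × 0.44⁴ = 0.0041138 m⁴.
Centre of pressure: y_p = y_c + I_c/(y_c·A) = 4.48674 + 0.0041138/(4.48674 × 0.304106) = 4.48674 + 0.003015 = 4.48976 m along the plane.
Vertically, h_p = y_p·sinθ = 4.48976 × 0.878817 = 3.94568 m.

h_p = 3.95 m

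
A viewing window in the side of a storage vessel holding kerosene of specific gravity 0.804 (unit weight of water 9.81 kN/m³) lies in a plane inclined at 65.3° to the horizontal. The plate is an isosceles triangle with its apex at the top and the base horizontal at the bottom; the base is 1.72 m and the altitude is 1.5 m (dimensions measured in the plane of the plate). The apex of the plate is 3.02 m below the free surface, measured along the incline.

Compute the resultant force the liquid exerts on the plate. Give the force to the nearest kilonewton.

F ≈ 37 kN

γ = 0.804 × 9.81 = 7.88724 kN/m³.
Let θ = 65.3° be the plate's angle to the horizontal; measure y along the incline from where the plane meets the free surface. Vertical depth h = y·sinθ with sinθ = 0.908508.
With the apex up, the centroid sits 2h/3 = 2 × 1.5/3 = 1 m below the apex, so y_c = 3.02 + 1 = 4.02 m and h_c = 4.02 × 0.908508 = 3.6522 m.
A = ½ × 1.72 × 1.5 = 1.29 m².
Resultant F = γ·h_c·A = 7.88724 × 3.6522 × 1.29 = 37.1595 kN.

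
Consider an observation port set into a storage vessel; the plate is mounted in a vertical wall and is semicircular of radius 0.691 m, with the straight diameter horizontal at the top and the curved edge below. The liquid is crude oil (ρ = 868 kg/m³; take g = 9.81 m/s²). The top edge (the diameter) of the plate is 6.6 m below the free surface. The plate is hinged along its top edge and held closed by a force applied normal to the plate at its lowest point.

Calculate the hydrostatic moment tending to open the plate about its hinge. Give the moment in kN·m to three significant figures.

γ = ρg = 868 × 9.81 / 1000 = 8.51508 kN/m³.
The centroid of a semicircle lies 4r/(3π) = 0.29327 m from the diameter, here below the top edge, so the centroid depth is h_c = 6.6 + 0.29327 = 6.89327 m.
A = πr²/2 = π × 0.691²/2 = 0.750025 m².
Resultant F = γ·h_c·A = 8.51508 × 6.89327 × 0.750025 = 44.024 kN.
I_c = (π/8 − 8/(9π))·r⁴ = 0.109757 × 0.691⁴ = 0.0250233 m⁴.
Centre of pressure: y_p = y_c + I_c/(y_c·A) = 6.89327 + 0.0250233/(6.89327 × 0.750025) = 6.89327 + 0.00483998 = 6.89811 m along the plane.
The resultant acts 0.29327 + 0.00483998 = 0.29811 m (along the plate) below the hinge at the top edge, so the moment about the hinge is M = F × 0.29811 = 44.024 × 0.29811 = 13.124 kN·m.

M ≈ 13.1 kN·m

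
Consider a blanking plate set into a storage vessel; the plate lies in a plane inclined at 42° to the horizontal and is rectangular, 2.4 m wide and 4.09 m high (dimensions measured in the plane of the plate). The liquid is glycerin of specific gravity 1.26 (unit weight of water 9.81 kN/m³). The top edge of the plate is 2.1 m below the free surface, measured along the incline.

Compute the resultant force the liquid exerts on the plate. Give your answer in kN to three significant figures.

γ = 1.26 × 9.81 = 12.3606 kN/m³.
Let θ = 42° be the plate's angle to the horizontal; measure y along the incline from where the plane meets the free surface. Vertical depth h = y·sinθ with sinθ = 0.669131.
The centroid lies 4.09/2 = 2.045 m below the top edge, so y_c = 2.1 + 2.045 = 4.145 m and h_c = 4.145 × 0.669131 = 2.77355 m.
A = 2.4 × 4.09 = 9.816 m².
Resultant F = γ·h_c·A = 12.3606 × 2.77355 × 9.816 = 336.519 kN.

F ≈ 337 kN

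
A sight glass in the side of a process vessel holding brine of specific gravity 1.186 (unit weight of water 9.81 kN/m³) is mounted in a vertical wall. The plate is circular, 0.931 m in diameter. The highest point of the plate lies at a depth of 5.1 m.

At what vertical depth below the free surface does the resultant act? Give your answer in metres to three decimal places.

h_p = 5.575 m

γ = 1.186 × 9.81 = 11.63466 kN/m³.
The centroid is at the centre, 0.4655 m below the top of the plate, so the centroid depth is h_c = 5.1 + 0.4655 = 5.5655 m.
A = π(0.4655)² = 0.680752 m².
Resultant F = γ·h_c·A = 11.63466 × 5.5655 × 0.680752 = 44.0805 kN.
I_c = πr⁴/4 = π × 0.4655⁴/4 = 0.0368781 m⁴.
Centre of pressure: y_p = y_c + I_c/(y_c·A) = 5.5655 + 0.0368781/(5.5655 × 0.680752) = 5.5655 + 0.00973364 = 5.57523 m along the plane.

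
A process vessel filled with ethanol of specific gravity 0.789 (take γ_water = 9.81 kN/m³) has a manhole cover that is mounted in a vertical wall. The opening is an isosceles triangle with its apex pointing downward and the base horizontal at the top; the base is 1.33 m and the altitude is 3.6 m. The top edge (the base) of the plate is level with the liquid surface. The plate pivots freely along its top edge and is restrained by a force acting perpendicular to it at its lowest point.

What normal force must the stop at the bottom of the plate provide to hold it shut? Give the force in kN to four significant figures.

γ = 0.789 × 9.81 = 7.74009 kN/m³.
With the apex down, the centroid sits h/3 = 3.6/3 = 1.2 m below the base (the top edge), so the centroid depth is h_c = 1.2 m.
A = ½ × 1.33 × 3.6 = 2.394 m².
Resultant F = γ·h_c·A = 7.74009 × 1.2 × 2.394 = 22.2357 kN.
I_c = b·h³/36 = 1.33 × 3.6³/36 = 1.72368 m⁴.
Centre of pressure: y_p = y_c + I_c/(y_c·A) = 1.2 + 1.72368/(1.2 × 2.394) = 1.2 + 0.6 = 1.8 m along the plane.
The resultant acts 1.2 + 0.6 = 1.8 m (along the plate) below the hinge at the top edge, so the moment about the hinge is M = F × 1.8 = 22.2357 × 1.8 = 40.0243 kN·m.
A normal force at the bottom, 3.6 m from the hinge, must supply this moment: P = 40.0243/3.6 = 11.1179 kN.

P ≈ 11.12 kN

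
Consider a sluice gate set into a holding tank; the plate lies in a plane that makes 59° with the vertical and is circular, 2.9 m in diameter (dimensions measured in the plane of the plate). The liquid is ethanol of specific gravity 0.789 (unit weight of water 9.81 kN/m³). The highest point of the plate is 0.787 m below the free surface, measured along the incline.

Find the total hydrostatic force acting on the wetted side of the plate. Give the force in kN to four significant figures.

F ≈ 58.90 kN

γ = 0.789 × 9.81 = 7.74009 kN/m³.
The plate makes 59° with the vertical, i.e. θ = 90° − 59° = 31° to the horizontal. Measuring y along the incline from the free-surface line, vertical depth h = y·sinθ with sinθ = 0.515038.
The centroid is at the centre, 1.45 m below the top of the plate, so y_c = 0.787 + 1.45 = 2.237 m and h_c = 2.237 × 0.515038 = 1.15214 m.
A = π(1.45)² = 6.6052 m².
Resultant F = γ·h_c·A = 7.74009 × 1.15214 × 6.6052 = 58.903 kN.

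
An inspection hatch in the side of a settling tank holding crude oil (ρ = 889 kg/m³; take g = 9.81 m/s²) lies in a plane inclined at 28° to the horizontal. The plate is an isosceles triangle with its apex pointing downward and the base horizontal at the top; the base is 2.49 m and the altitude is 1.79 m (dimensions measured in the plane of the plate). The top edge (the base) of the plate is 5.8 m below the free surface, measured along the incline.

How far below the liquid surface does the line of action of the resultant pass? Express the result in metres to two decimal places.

h_p = 3.02 m

γ = ρg = 889 × 9.81 / 1000 = 8.72109 kN/m³.
Let θ = 28° be the plate's angle to the horizontal; measure y along the incline from where the plane meets the free surface. Vertical depth h = y·sinθ with sinθ = 0.469472.
With the apex down, the centroid sits h/3 = 1.79/3 = 0.596667 m below the base (the top edge), so y_c = 5.8 + 0.596667 = 6.39667 m and h_c = 6.39667 × 0.469472 = 3.00306 m.
A = ½ × 2.49 × 1.79 = 2.22855 m².
Resultant F = γ·h_c·A = 8.72109 × 3.00306 × 2.22855 = 58.3656 kN.
I_c = b·h³/36 = 2.49 × 1.79³/36 = 0.396694 m⁴.
Centre of pressure: y_p = y_c + I_c/(y_c·A) = 6.39667 + 0.396694/(6.39667 × 2.22855) = 6.39667 + 0.0278278 = 6.4245 m along the plane.
Vertically, h_p = y_p·sinθ = 6.4245 × 0.469472 = 3.01612 m.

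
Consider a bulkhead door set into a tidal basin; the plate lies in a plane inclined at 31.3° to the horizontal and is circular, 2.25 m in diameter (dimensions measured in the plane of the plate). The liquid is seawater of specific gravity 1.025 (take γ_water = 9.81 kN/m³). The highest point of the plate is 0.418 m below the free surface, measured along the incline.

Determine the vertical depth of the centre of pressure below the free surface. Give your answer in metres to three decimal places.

γ = 1.025 × 9.81 = 10.05525 kN/m³.
Let θ = 31.3° be the plate's angle to the horizontal; measure y along the incline from where the plane meets the free surface. Vertical depth h = y·sinθ with sinθ = 0.519519.
The centroid is at the centre, 1.125 m below the top of the plate, so y_c = 0.418 + 1.125 = 1.543 m and h_c = 1.543 × 0.519519 = 0.801618 m.
A = π(1.125)² = 3.97608 m².
Resultant F = γ·h_c·A = 10.05525 × 0.801618 × 3.97608 = 32.0491 kN.
I_c = πr⁴/4 = π × 1.125⁴/4 = 1.25806 m⁴.
Centre of pressure: y_p = y_c + I_c/(y_c·A) = 1.543 + 1.25806/(1.543 × 3.97608) = 1.543 + 0.20506 = 1.74806 m along the plane.
Vertically, h_p = y_p·sinθ = 1.74806 × 0.519519 = 0.90815 m.

h_p = 0.908 m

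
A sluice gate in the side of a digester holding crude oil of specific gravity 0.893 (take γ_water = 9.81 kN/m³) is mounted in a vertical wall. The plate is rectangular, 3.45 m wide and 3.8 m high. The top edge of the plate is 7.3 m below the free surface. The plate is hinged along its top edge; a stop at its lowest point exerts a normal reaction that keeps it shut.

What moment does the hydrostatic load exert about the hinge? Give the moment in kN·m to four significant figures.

γ = 0.893 × 9.81 = 8.76033 kN/m³.
The centroid lies 3.8/2 = 1.9 m below the top edge, so the centroid depth is h_c = 7.3 + 1.9 = 9.2 m.
A = 3.45 × 3.8 = 13.11 m².
Resultant F = γ·h_c·A = 8.76033 × 9.2 × 13.11 = 1056.6 kN.
I_c = b·h³/12 = 3.45 × 3.8³/12 = 15.7757 m⁴.
Centre of pressure: y_p = y_c + I_c/(y_c·A) = 9.2 + 15.7757/(9.2 × 13.11) = 9.2 + 0.130797 = 9.3308 m along the plane.
The resultant acts 1.9 + 0.130797 = 2.0308 m (along the plate) below the hinge at the top edge, so the moment about the hinge is M = F × 2.0308 = 1056.6 × 2.0308 = 2145.74 kN·m.

M ≈ 2146 kN·m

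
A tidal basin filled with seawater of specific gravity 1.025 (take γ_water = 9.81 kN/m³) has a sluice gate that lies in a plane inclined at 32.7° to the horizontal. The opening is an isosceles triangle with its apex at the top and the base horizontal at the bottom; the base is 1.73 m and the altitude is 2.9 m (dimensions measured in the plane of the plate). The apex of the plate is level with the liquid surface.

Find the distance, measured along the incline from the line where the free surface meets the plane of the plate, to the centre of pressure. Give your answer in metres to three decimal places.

y_p = 2.175 m

γ = 1.025 × 9.81 = 10.05525 kN/m³.
Let θ = 32.7° be the plate's angle to the horizontal; measure y along the incline from where the plane meets the free surface. Vertical depth h = y·sinθ with sinθ = 0.540240.
With the apex up, the centroid sits 2h/3 = 2 × 2.9/3 = 1.93333 m below the apex, so y_c = 1.93333 m and h_c = 1.93333 × 0.540240 = 1.04446 m.
A = ½ × 1.73 × 2.9 = 2.5085 m².
Resultant F = γ·h_c·A = 10.05525 × 1.04446 × 2.5085 = 26.345 kN.
I_c = b·h³/36 = 1.73 × 2.9³/36 = 1.17203 m⁴.
Centre of pressure: y_p = y_c + I_c/(y_c·A) = 1.93333 + 1.17203/(1.93333 × 2.5085) = 1.93333 + 0.241668 = 2.175 m along the plane.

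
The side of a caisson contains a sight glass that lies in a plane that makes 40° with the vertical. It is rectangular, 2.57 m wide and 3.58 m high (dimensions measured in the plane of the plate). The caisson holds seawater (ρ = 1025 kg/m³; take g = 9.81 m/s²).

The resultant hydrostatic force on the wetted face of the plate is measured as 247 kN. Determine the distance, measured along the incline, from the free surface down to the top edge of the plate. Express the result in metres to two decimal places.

y_top ≈ 1.70 m

γ = ρg = 1025 × 9.81 / 1000 = 10.05525 kN/m³.
A = 2.57 × 3.58 = 9.2006 m².
From F = γ·h_c·A, the centroid depth is h_c = 247/(10.05525 × 9.2006) = 2.66986 m.
The plate makes 40° with the vertical, i.e. θ = 90° − 40° = 50° to the horizontal. Measuring y along the incline from the free-surface line, vertical depth h = y·sinθ with sinθ = 0.766044.
Along the incline, y_c = h_c/sinθ = 2.66986/0.766044 = 3.48526 m.
The centroid lies 3.58/2 = 1.79 m below the top edge, so the top edge sits at y_top = 3.48526 − 1.79 = 1.69526 m along the incline.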